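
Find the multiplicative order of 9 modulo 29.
14

29 is prime, so ord(9) divides φ(29) = 28.
Divisors of 28: 1, 2, 4, 7, 14, 28.
Repeated squaring: 9^1 ≡ 9, 9^2 ≡ 23, 9^4 ≡ 7, 9^8 ≡ 20, 9^16 ≡ 23 (mod 29).
Test 9^d mod 29 for each divisor d in increasing order:
9^1 ≡ 9
9^2 ≡ 23
9^4 ≡ 7
9^7 = 9^4·9^2·9^1 ≡ 28
9^14 = 9^8·9^4·9^2 ≡ 1  ← first divisor giving 1
The order is 14.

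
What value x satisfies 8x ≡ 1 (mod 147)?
92

gcd(8, 147) = 1, so the inverse exists.
Extended Euclidean algorithm on (147, 8):
147 = 18 × 8 + 3  ⟹  3 = (1)·147 + (-18)·8
8 = 2 × 3 + 2  ⟹  2 = (-2)·147 + (37)·8
3 = 1 × 2 + 1  ⟹  1 = (3)·147 + (-55)·8
So (-55)·8 ≡ 1 (mod 147), i.e. 8^(-1) ≡ -55 ≡ 92 (mod 147).
Check: 8 × 92 = 736 ≡ 1 (mod 147)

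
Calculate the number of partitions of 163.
142798995930

p(n) counts ways to write n as a sum of positive integers (order ignored).
Euler's pentagonal recurrence: p(k) = p(k-1) + p(k-2) - p(k-5) - p(k-7) + p(k-12) + p(k-15) - ... (offsets j(3j∓1)/2, signs ++--, p(0)=1, p(<0)=0).
DP table for k = 0..162: p(0)=1, p(1)=1, p(2)=2, p(3)=3, p(4)=5, p(5)=7, p(6)=11, p(7)=15, p(8)=22, p(9)=30, p(10)=42, p(11)=56, p(12)=77, p(13)=101, p(14)=135, p(15)=176, p(16)=231, p(17)=297, p(18)=385, p(19)=490, p(20)=627, p(21)=792, p(22)=1002, p(23)=1255, p(24)=1575, p(25)=1958, p(26)=2436, p(27)=3010, p(28)=3718, p(29)=4565, p(30)=5604, p(31)=6842, p(32)=8349, p(33)=10143, p(34)=12310, p(35)=14883, p(36)=17977, p(37)=21637, p(38)=26015, p(39)=31185, p(40)=37338, p(41)=44583, p(42)=53174, p(43)=63261, p(44)=75175, p(45)=89134, p(46)=105558, p(47)=124754, p(48)=147273, p(49)=173525, p(50)=204226, p(51)=239943, p(52)=281589, p(53)=329931, p(54)=386155, p(55)=451276, p(56)=526823, p(57)=614154, p(58)=715220, p(59)=831820, p(60)=966467, p(61)=1121505, p(62)=1300156, p(63)=1505499, p(64)=1741630, p(65)=2012558, p(66)=2323520, p(67)=2679689, p(68)=3087735, p(69)=3554345, p(70)=4087968, p(71)=4697205, p(72)=5392783, p(73)=6185689, p(74)=7089500, p(75)=8118264, p(76)=9289091, p(77)=10619863, p(78)=12132164, p(79)=13848650, p(80)=15796476, p(81)=18004327, p(82)=20506255, p(83)=23338469, p(84)=26543660, p(85)=30167357, p(86)=34262962, p(87)=38887673, p(88)=44108109, p(89)=49995925, p(90)=56634173, p(91)=64112359, p(92)=72533807, p(93)=82010177, p(94)=92669720, p(95)=104651419, p(96)=118114304, p(97)=133230930, p(98)=150198136, p(99)=169229875, p(100)=190569292, p(101)=214481126, p(102)=241265379, p(103)=271248950, p(104)=304801365, p(105)=342325709, p(106)=384276336, p(107)=431149389, p(108)=483502844, p(109)=541946240, p(110)=607163746, p(111)=679903203, p(112)=761002156, p(113)=851376628, p(114)=952050665, p(115)=1064144451, p(116)=1188908248, p(117)=1327710076, p(118)=1482074143, p(119)=1653668665, p(120)=1844349560, p(121)=2056148051, p(122)=2291320912, p(123)=2552338241, p(124)=2841940500, p(125)=3163127352, p(126)=3519222692, p(127)=3913864295, p(128)=4351078600, p(129)=4835271870, p(130)=5371315400, p(131)=5964539504, p(132)=6620830889, p(133)=7346629512, p(134)=8149040695, p(135)=9035836076, p(136)=10015581680, p(137)=11097645016, p(138)=12292341831, p(139)=13610949895, p(140)=15065878135, p(141)=16670689208, p(142)=18440293320, p(143)=20390982757, p(144)=22540654445, p(145)=24908858009, p(146)=27517052599, p(147)=30388671978, p(148)=33549419497, p(149)=37027355200, p(150)=40853235313, p(151)=45060624582, p(152)=49686288421, p(153)=54770336324, p(154)=60356673280, p(155)=66493182097, p(156)=73232243759, p(157)=80630964769, p(158)=88751778802, p(159)=97662728555, p(160)=107438159466, p(161)=118159068427, p(162)=129913904637.
Final step: p(163) = p(162) + p(161) - p(158) - p(156) + p(151) + p(148) - p(141) - p(137) + p(128) + p(123) - p(112) - p(106) + p(93) + p(86) - p(71) - p(63) + p(46) + p(37) - p(18) - p(8)
= 129913904637 + 118159068427 - 88751778802 - 73232243759 + 45060624582 + 33549419497 - 16670689208 - 11097645016 + 4351078600 + 2552338241 - 761002156 - 384276336 + 82010177 + 34262962 - 4697205 - 1505499 + 105558 + 21637 - 385 - 22
= 142798995930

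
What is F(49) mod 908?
481

Matrix identity: Q^n = [[F_(n+1), F_n], [F_n, F_(n-1)]] with Q = [[1,1],[1,0]].
n = 49 = 110001₂. Square-and-multiply, entries mod 908:
Q^1 = [[1,1],[1,0]]
Q^3 = (Q^1)²·Q = [[3,2],[2,1]]
Q^6 = (Q^3)² = [[13,8],[8,5]]
Q^12 = (Q^6)² = [[233,144],[144,89]]
Q^24 = (Q^12)² = [[569,60],[60,509]]
Q^49 = (Q^24)²·Q = [[693,481],[481,212]]
F_49 mod 908 = Q^49[0][1] = 481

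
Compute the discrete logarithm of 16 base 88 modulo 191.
98

Baby-step giant-step with step n = ⌈√191⌉ = 14.
Baby steps 88^j mod 191 (j:value) for j=0..13: 0:1, 1:88, 2:104, 3:175, 4:120, 5:55, 6:65, 7:181, 8:75, 9:106, 10:160, 11:137, 12:23, 13:114.
Giant-step multiplier: 88^(-14) ≡ 88^(190-14) = 88^176 ≡ 170 (mod 191).
Giant steps γ_i = 16·170^i mod 191: γ_0=16, γ_1=46, γ_2=180, γ_3=40, γ_4=115, γ_5=68, γ_6=100, γ_7=1 (in table at j=0).
x = i·n + j = 7·14 + 0 = 98.
Check: 88^98 ≡ 16 (mod 191).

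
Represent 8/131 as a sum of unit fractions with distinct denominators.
1/17 + 1/446 + 1/331081 + 1/328843554602

Greedy algorithm:
8/131: ceiling(131/8) = 17, use 1/17
5/2227: ceiling(2227/5) = 446, use 1/446
3/993242: ceiling(993242/3) = 331081, use 1/331081
1/328843554602: ceiling(328843554602/1) = 328843554602, use 1/328843554602
Result: 8/131 = 1/17 + 1/446 + 1/331081 + 1/328843554602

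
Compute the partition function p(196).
2814570987591

p(n) counts ways to write n as a sum of positive integers (order ignored).
Euler's pentagonal recurrence: p(k) = p(k-1) + p(k-2) - p(k-5) - p(k-7) + p(k-12) + p(k-15) - ... (offsets j(3j∓1)/2, signs ++--, p(0)=1, p(<0)=0).
DP table for k = 0..195: p(0)=1, p(1)=1, p(2)=2, p(3)=3, p(4)=5, p(5)=7, p(6)=11, p(7)=15, p(8)=22, p(9)=30, p(10)=42, p(11)=56, p(12)=77, p(13)=101, p(14)=135, p(15)=176, p(16)=231, p(17)=297, p(18)=385, p(19)=490, p(20)=627, p(21)=792, p(22)=1002, p(23)=1255, p(24)=1575, p(25)=1958, p(26)=2436, p(27)=3010, p(28)=3718, p(29)=4565, p(30)=5604, p(31)=6842, p(32)=8349, p(33)=10143, p(34)=12310, p(35)=14883, p(36)=17977, p(37)=21637, p(38)=26015, p(39)=31185, p(40)=37338, p(41)=44583, p(42)=53174, p(43)=63261, p(44)=75175, p(45)=89134, p(46)=105558, p(47)=124754, p(48)=147273, p(49)=173525, p(50)=204226, p(51)=239943, p(52)=281589, p(53)=329931, p(54)=386155, p(55)=451276, p(56)=526823, p(57)=614154, p(58)=715220, p(59)=831820, p(60)=966467, p(61)=1121505, p(62)=1300156, p(63)=1505499, p(64)=1741630, p(65)=2012558, p(66)=2323520, p(67)=2679689, p(68)=3087735, p(69)=3554345, p(70)=4087968, p(71)=4697205, p(72)=5392783, p(73)=6185689, p(74)=7089500, p(75)=8118264, p(76)=9289091, p(77)=10619863, p(78)=12132164, p(79)=13848650, p(80)=15796476, p(81)=18004327, p(82)=20506255, p(83)=23338469, p(84)=26543660, p(85)=30167357, p(86)=34262962, p(87)=38887673, p(88)=44108109, p(89)=49995925, p(90)=56634173, p(91)=64112359, p(92)=72533807, p(93)=82010177, p(94)=92669720, p(95)=104651419, p(96)=118114304, p(97)=133230930, p(98)=150198136, p(99)=169229875, p(100)=190569292, p(101)=214481126, p(102)=241265379, p(103)=271248950, p(104)=304801365, p(105)=342325709, p(106)=384276336, p(107)=431149389, p(108)=483502844, p(109)=541946240, p(110)=607163746, p(111)=679903203, p(112)=761002156, p(113)=851376628, p(114)=952050665, p(115)=1064144451, p(116)=1188908248, p(117)=1327710076, p(118)=1482074143, p(119)=1653668665, p(120)=1844349560, p(121)=2056148051, p(122)=2291320912, p(123)=2552338241, p(124)=2841940500, p(125)=3163127352, p(126)=3519222692, p(127)=3913864295, p(128)=4351078600, p(129)=4835271870, p(130)=5371315400, p(131)=5964539504, p(132)=6620830889, p(133)=7346629512, p(134)=8149040695, p(135)=9035836076, p(136)=10015581680, p(137)=11097645016, p(138)=12292341831, p(139)=13610949895, p(140)=15065878135, p(141)=16670689208, p(142)=18440293320, p(143)=20390982757, p(144)=22540654445, p(145)=24908858009, p(146)=27517052599, p(147)=30388671978, p(148)=33549419497, p(149)=37027355200, p(150)=40853235313, p(151)=45060624582, p(152)=49686288421, p(153)=54770336324, p(154)=60356673280, p(155)=66493182097, p(156)=73232243759, p(157)=80630964769, p(158)=88751778802, p(159)=97662728555, p(160)=107438159466, p(161)=118159068427, p(162)=129913904637, p(163)=142798995930, p(164)=156919475295, p(165)=172389800255, p(166)=189334822579, p(167)=207890420102, p(168)=228204732751, p(169)=250438925115, p(170)=274768617130, p(171)=301384802048, p(172)=330495499613, p(173)=362326859895, p(174)=397125074750, p(175)=435157697830, p(176)=476715857290, p(177)=522115831195, p(178)=571701605655, p(179)=625846753120, p(180)=684957390936, p(181)=749474411781, p(182)=819876908323, p(183)=896684817527, p(184)=980462880430, p(185)=1071823774337, p(186)=1171432692373, p(187)=1280011042268, p(188)=1398341745571, p(189)=1527273599625, p(190)=1667727404093, p(191)=1820701100652, p(192)=1987276856363, p(193)=2168627105469, p(194)=2366022741845, p(195)=2580840212973.
Final step: p(196) = p(195) + p(194) - p(191) - p(189) + p(184) + p(181) - p(174) - p(170) + p(161) + p(156) - p(145) - p(139) + p(126) + p(119) - p(104) - p(96) + p(79) + p(70) - p(51) - p(41) + p(20) + p(9)
= 2580840212973 + 2366022741845 - 1820701100652 - 1527273599625 + 980462880430 + 749474411781 - 397125074750 - 274768617130 + 118159068427 + 73232243759 - 24908858009 - 13610949895 + 3519222692 + 1653668665 - 304801365 - 118114304 + 13848650 + 4087968 - 239943 - 44583 + 627 + 30
= 2814570987591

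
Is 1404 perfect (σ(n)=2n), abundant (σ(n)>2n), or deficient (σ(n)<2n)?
abundant

Proper divisors of 1404: sum = 1 + 2 + 3 + 4 + 6 + 9 + 12 + 13 + ... + 234 + 351 + 468 + 702 (23 divisors) = 2516
Since 2516 > 1404, 1404 is abundant.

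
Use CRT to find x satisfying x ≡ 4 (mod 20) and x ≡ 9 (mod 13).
204

Using Chinese Remainder Theorem:
M = 20 × 13 = 260
M1 = 13, M2 = 20
y1 = 13^(-1) mod 20 = 17
y2 = 20^(-1) mod 13 = 2
x = (4×13×17 + 9×20×2) mod 260 = 204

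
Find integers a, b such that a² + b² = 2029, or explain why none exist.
2² + 45² (a=2, b=45)

Factorization: 2029 = 2029
By Fermat: n is sum of two squares iff every prime p ≡ 3 (mod 4) appears to even power.
All primes ≡ 3 (mod 4) appear to even power.
Search a = 0, 1, 2, … for 2029 - a² a perfect square: first hit at a = 2: 2029 - 4 = 2025 = 45².
2029 = 2² + 45² = 4 + 2025 ✓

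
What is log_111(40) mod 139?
11

Baby-step giant-step with step n = ⌈√139⌉ = 12.
Baby steps 111^j mod 139 (j:value) for j=0..11: 0:1, 1:111, 2:89, 3:10, 4:137, 5:56, 6:100, 7:119, 8:4, 9:27, 10:78, 11:40.
h = 40 is already in the table at j=11, so x = 11.
Check: 111^11 ≡ 40 (mod 139).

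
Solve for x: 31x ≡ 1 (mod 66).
49

gcd(31, 66) = 1, so the inverse exists.
Extended Euclidean algorithm on (66, 31):
66 = 2 × 31 + 4  ⟹  4 = (1)·66 + (-2)·31
31 = 7 × 4 + 3  ⟹  3 = (-7)·66 + (15)·31
4 = 1 × 3 + 1  ⟹  1 = (8)·66 + (-17)·31
So (-17)·31 ≡ 1 (mod 66), i.e. 31^(-1) ≡ -17 ≡ 49 (mod 66).
Check: 31 × 49 = 1519 ≡ 1 (mod 66)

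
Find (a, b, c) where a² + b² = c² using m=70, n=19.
(4539, 2660, 5261)

Euclid's formula: a = m² - n², b = 2mn, c = m² + n²
m = 70, n = 19
a = 70² - 19² = 4900 - 361 = 4539
b = 2 × 70 × 19 = 2660
c = 70² + 19² = 4900 + 361 = 5261
Verification: 4539² + 2660² = 20602521 + 7075600 = 27678121 = 5261² ✓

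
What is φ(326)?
162

326 = 2 × 163
φ(n) = n × ∏(1 - 1/p) for each prime p dividing n
φ(326) = 326 × (1 - 1/2) × (1 - 1/163) = 162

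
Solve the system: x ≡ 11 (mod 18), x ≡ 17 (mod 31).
389

Using Chinese Remainder Theorem:
M = 18 × 31 = 558
M1 = 31, M2 = 18
y1 = 31^(-1) mod 18 = 7
y2 = 18^(-1) mod 31 = 19
x = (11×31×7 + 17×18×19) mod 558 = 389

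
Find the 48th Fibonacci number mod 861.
21

Matrix identity: Q^n = [[F_(n+1), F_n], [F_n, F_(n-1)]] with Q = [[1,1],[1,0]].
n = 48 = 110000₂. Square-and-multiply, entries mod 861:
Q^1 = [[1,1],[1,0]]
Q^3 = (Q^1)²·Q = [[3,2],[2,1]]
Q^6 = (Q^3)² = [[13,8],[8,5]]
Q^12 = (Q^6)² = [[233,144],[144,89]]
Q^24 = (Q^12)² = [[118,735],[735,244]]
Q^48 = (Q^24)² = [[526,21],[21,505]]
F_48 mod 861 = Q^48[0][1] = 21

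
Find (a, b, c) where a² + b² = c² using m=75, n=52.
(2921, 7800, 8329)

Euclid's formula: a = m² - n², b = 2mn, c = m² + n²
m = 75, n = 52
a = 75² - 52² = 5625 - 2704 = 2921
b = 2 × 75 × 52 = 7800
c = 75² + 52² = 5625 + 2704 = 8329
Verification: 2921² + 7800² = 8532241 + 60840000 = 69372241 = 8329² ✓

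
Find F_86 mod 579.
125

Matrix identity: Q^n = [[F_(n+1), F_n], [F_n, F_(n-1)]] with Q = [[1,1],[1,0]].
n = 86 = 1010110₂. Square-and-multiply, entries mod 579:
Q^1 = [[1,1],[1,0]]
Q^2 = (Q^1)² = [[2,1],[1,1]]
Q^5 = (Q^2)²·Q = [[8,5],[5,3]]
Q^10 = (Q^5)² = [[89,55],[55,34]]
Q^21 = (Q^10)²·Q = [[341,524],[524,396]]
Q^43 = (Q^21)²·Q = [[27,32],[32,574]]
Q^86 = (Q^43)² = [[16,125],[125,470]]
F_86 mod 579 = Q^86[0][1] = 125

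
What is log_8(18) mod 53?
29

Baby-step giant-step with step n = ⌈√53⌉ = 8.
Baby steps 8^j mod 53 (j:value) for j=0..7: 0:1, 1:8, 2:11, 3:35, 4:15, 5:14, 6:6, 7:48.
Giant-step multiplier: 8^(-8) ≡ 8^(52-8) = 8^44 ≡ 49 (mod 53).
Giant steps γ_i = 18·49^i mod 53: γ_0=18, γ_1=34, γ_2=23, γ_3=14 (in table at j=5).
x = i·n + j = 3·8 + 5 = 29.
Check: 8^29 ≡ 18 (mod 53).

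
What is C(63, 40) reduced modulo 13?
5

Using Lucas' theorem:
Write n=63 and k=40 in base 13:
n in base 13: [4, 11]
k in base 13: [3, 1]
C(63,40) mod 13 = ∏ C(n_i, k_i) mod 13
Digit binomials (mod 13): C(4,3) = 4; C(11,1) = 11
Product: 4 × 11 = 44 ≡ 5 (mod 13)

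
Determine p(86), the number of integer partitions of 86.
34262962

p(n) counts ways to write n as a sum of positive integers (order ignored).
Euler's pentagonal recurrence: p(k) = p(k-1) + p(k-2) - p(k-5) - p(k-7) + p(k-12) + p(k-15) - ... (offsets j(3j∓1)/2, signs ++--, p(0)=1, p(<0)=0).
DP table for k = 0..85: p(0)=1, p(1)=1, p(2)=2, p(3)=3, p(4)=5, p(5)=7, p(6)=11, p(7)=15, p(8)=22, p(9)=30, p(10)=42, p(11)=56, p(12)=77, p(13)=101, p(14)=135, p(15)=176, p(16)=231, p(17)=297, p(18)=385, p(19)=490, p(20)=627, p(21)=792, p(22)=1002, p(23)=1255, p(24)=1575, p(25)=1958, p(26)=2436, p(27)=3010, p(28)=3718, p(29)=4565, p(30)=5604, p(31)=6842, p(32)=8349, p(33)=10143, p(34)=12310, p(35)=14883, p(36)=17977, p(37)=21637, p(38)=26015, p(39)=31185, p(40)=37338, p(41)=44583, p(42)=53174, p(43)=63261, p(44)=75175, p(45)=89134, p(46)=105558, p(47)=124754, p(48)=147273, p(49)=173525, p(50)=204226, p(51)=239943, p(52)=281589, p(53)=329931, p(54)=386155, p(55)=451276, p(56)=526823, p(57)=614154, p(58)=715220, p(59)=831820, p(60)=966467, p(61)=1121505, p(62)=1300156, p(63)=1505499, p(64)=1741630, p(65)=2012558, p(66)=2323520, p(67)=2679689, p(68)=3087735, p(69)=3554345, p(70)=4087968, p(71)=4697205, p(72)=5392783, p(73)=6185689, p(74)=7089500, p(75)=8118264, p(76)=9289091, p(77)=10619863, p(78)=12132164, p(79)=13848650, p(80)=15796476, p(81)=18004327, p(82)=20506255, p(83)=23338469, p(84)=26543660, p(85)=30167357.
Final step: p(86) = p(85) + p(84) - p(81) - p(79) + p(74) + p(71) - p(64) - p(60) + p(51) + p(46) - p(35) - p(29) + p(16) + p(9)
= 30167357 + 26543660 - 18004327 - 13848650 + 7089500 + 4697205 - 1741630 - 966467 + 239943 + 105558 - 14883 - 4565 + 231 + 30
= 34262962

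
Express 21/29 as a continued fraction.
[0; 1, 2, 1, 1, 1, 2]

Euclidean algorithm steps:
21 = 0 × 29 + 21
29 = 1 × 21 + 8
21 = 2 × 8 + 5
8 = 1 × 5 + 3
5 = 1 × 3 + 2
3 = 1 × 2 + 1
2 = 2 × 1 + 0
Continued fraction: [0; 1, 2, 1, 1, 1, 2]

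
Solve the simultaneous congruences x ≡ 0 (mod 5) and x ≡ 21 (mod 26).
125

Using Chinese Remainder Theorem:
M = 5 × 26 = 130
M1 = 26, M2 = 5
y1 = 26^(-1) mod 5 = 1
y2 = 5^(-1) mod 26 = 21
x = (0×26×1 + 21×5×21) mod 130 = 125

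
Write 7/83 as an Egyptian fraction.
1/12 + 1/996

Greedy algorithm:
7/83: ceiling(83/7) = 12, use 1/12
1/996: ceiling(996/1) = 996, use 1/996
Result: 7/83 = 1/12 + 1/996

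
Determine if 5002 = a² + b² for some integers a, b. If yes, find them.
39² + 59² (a=39, b=59)

Factorization: 5002 = 2 × 41 × 61
By Fermat: n is sum of two squares iff every prime p ≡ 3 (mod 4) appears to even power.
All primes ≡ 3 (mod 4) appear to even power.
Search a = 0, 1, 2, … for 5002 - a² a perfect square: first hit at a = 39: 5002 - 1521 = 3481 = 59².
5002 = 39² + 59² = 1521 + 3481 ✓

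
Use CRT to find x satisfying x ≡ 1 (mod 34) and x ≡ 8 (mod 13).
307

Using Chinese Remainder Theorem:
M = 34 × 13 = 442
M1 = 13, M2 = 34
y1 = 13^(-1) mod 34 = 21
y2 = 34^(-1) mod 13 = 5
x = (1×13×21 + 8×34×5) mod 442 = 307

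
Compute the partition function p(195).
2580840212973

p(n) counts ways to write n as a sum of positive integers (order ignored).
Euler's pentagonal recurrence: p(k) = p(k-1) + p(k-2) - p(k-5) - p(k-7) + p(k-12) + p(k-15) - ... (offsets j(3j∓1)/2, signs ++--, p(0)=1, p(<0)=0).
DP table for k = 0..194: p(0)=1, p(1)=1, p(2)=2, p(3)=3, p(4)=5, p(5)=7, p(6)=11, p(7)=15, p(8)=22, p(9)=30, p(10)=42, p(11)=56, p(12)=77, p(13)=101, p(14)=135, p(15)=176, p(16)=231, p(17)=297, p(18)=385, p(19)=490, p(20)=627, p(21)=792, p(22)=1002, p(23)=1255, p(24)=1575, p(25)=1958, p(26)=2436, p(27)=3010, p(28)=3718, p(29)=4565, p(30)=5604, p(31)=6842, p(32)=8349, p(33)=10143, p(34)=12310, p(35)=14883, p(36)=17977, p(37)=21637, p(38)=26015, p(39)=31185, p(40)=37338, p(41)=44583, p(42)=53174, p(43)=63261, p(44)=75175, p(45)=89134, p(46)=105558, p(47)=124754, p(48)=147273, p(49)=173525, p(50)=204226, p(51)=239943, p(52)=281589, p(53)=329931, p(54)=386155, p(55)=451276, p(56)=526823, p(57)=614154, p(58)=715220, p(59)=831820, p(60)=966467, p(61)=1121505, p(62)=1300156, p(63)=1505499, p(64)=1741630, p(65)=2012558, p(66)=2323520, p(67)=2679689, p(68)=3087735, p(69)=3554345, p(70)=4087968, p(71)=4697205, p(72)=5392783, p(73)=6185689, p(74)=7089500, p(75)=8118264, p(76)=9289091, p(77)=10619863, p(78)=12132164, p(79)=13848650, p(80)=15796476, p(81)=18004327, p(82)=20506255, p(83)=23338469, p(84)=26543660, p(85)=30167357, p(86)=34262962, p(87)=38887673, p(88)=44108109, p(89)=49995925, p(90)=56634173, p(91)=64112359, p(92)=72533807, p(93)=82010177, p(94)=92669720, p(95)=104651419, p(96)=118114304, p(97)=133230930, p(98)=150198136, p(99)=169229875, p(100)=190569292, p(101)=214481126, p(102)=241265379, p(103)=271248950, p(104)=304801365, p(105)=342325709, p(106)=384276336, p(107)=431149389, p(108)=483502844, p(109)=541946240, p(110)=607163746, p(111)=679903203, p(112)=761002156, p(113)=851376628, p(114)=952050665, p(115)=1064144451, p(116)=1188908248, p(117)=1327710076, p(118)=1482074143, p(119)=1653668665, p(120)=1844349560, p(121)=2056148051, p(122)=2291320912, p(123)=2552338241, p(124)=2841940500, p(125)=3163127352, p(126)=3519222692, p(127)=3913864295, p(128)=4351078600, p(129)=4835271870, p(130)=5371315400, p(131)=5964539504, p(132)=6620830889, p(133)=7346629512, p(134)=8149040695, p(135)=9035836076, p(136)=10015581680, p(137)=11097645016, p(138)=12292341831, p(139)=13610949895, p(140)=15065878135, p(141)=16670689208, p(142)=18440293320, p(143)=20390982757, p(144)=22540654445, p(145)=24908858009, p(146)=27517052599, p(147)=30388671978, p(148)=33549419497, p(149)=37027355200, p(150)=40853235313, p(151)=45060624582, p(152)=49686288421, p(153)=54770336324, p(154)=60356673280, p(155)=66493182097, p(156)=73232243759, p(157)=80630964769, p(158)=88751778802, p(159)=97662728555, p(160)=107438159466, p(161)=118159068427, p(162)=129913904637, p(163)=142798995930, p(164)=156919475295, p(165)=172389800255, p(166)=189334822579, p(167)=207890420102, p(168)=228204732751, p(169)=250438925115, p(170)=274768617130, p(171)=301384802048, p(172)=330495499613, p(173)=362326859895, p(174)=397125074750, p(175)=435157697830, p(176)=476715857290, p(177)=522115831195, p(178)=571701605655, p(179)=625846753120, p(180)=684957390936, p(181)=749474411781, p(182)=819876908323, p(183)=896684817527, p(184)=980462880430, p(185)=1071823774337, p(186)=1171432692373, p(187)=1280011042268, p(188)=1398341745571, p(189)=1527273599625, p(190)=1667727404093, p(191)=1820701100652, p(192)=1987276856363, p(193)=2168627105469, p(194)=2366022741845.
Final step: p(195) = p(194) + p(193) - p(190) - p(188) + p(183) + p(180) - p(173) - p(169) + p(160) + p(155) - p(144) - p(138) + p(125) + p(118) - p(103) - p(95) + p(78) + p(69) - p(50) - p(40) + p(19) + p(8)
= 2366022741845 + 2168627105469 - 1667727404093 - 1398341745571 + 896684817527 + 684957390936 - 362326859895 - 250438925115 + 107438159466 + 66493182097 - 22540654445 - 12292341831 + 3163127352 + 1482074143 - 271248950 - 104651419 + 12132164 + 3554345 - 204226 - 37338 + 490 + 22
= 2580840212973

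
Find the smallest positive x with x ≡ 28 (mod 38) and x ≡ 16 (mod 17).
560

Using Chinese Remainder Theorem:
M = 38 × 17 = 646
M1 = 17, M2 = 38
y1 = 17^(-1) mod 38 = 9
y2 = 38^(-1) mod 17 = 13
x = (28×17×9 + 16×38×13) mod 646 = 560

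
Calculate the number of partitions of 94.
92669720

p(n) counts ways to write n as a sum of positive integers (order ignored).
Euler's pentagonal recurrence: p(k) = p(k-1) + p(k-2) - p(k-5) - p(k-7) + p(k-12) + p(k-15) - ... (offsets j(3j∓1)/2, signs ++--, p(0)=1, p(<0)=0).
DP table for k = 0..93: p(0)=1, p(1)=1, p(2)=2, p(3)=3, p(4)=5, p(5)=7, p(6)=11, p(7)=15, p(8)=22, p(9)=30, p(10)=42, p(11)=56, p(12)=77, p(13)=101, p(14)=135, p(15)=176, p(16)=231, p(17)=297, p(18)=385, p(19)=490, p(20)=627, p(21)=792, p(22)=1002, p(23)=1255, p(24)=1575, p(25)=1958, p(26)=2436, p(27)=3010, p(28)=3718, p(29)=4565, p(30)=5604, p(31)=6842, p(32)=8349, p(33)=10143, p(34)=12310, p(35)=14883, p(36)=17977, p(37)=21637, p(38)=26015, p(39)=31185, p(40)=37338, p(41)=44583, p(42)=53174, p(43)=63261, p(44)=75175, p(45)=89134, p(46)=105558, p(47)=124754, p(48)=147273, p(49)=173525, p(50)=204226, p(51)=239943, p(52)=281589, p(53)=329931, p(54)=386155, p(55)=451276, p(56)=526823, p(57)=614154, p(58)=715220, p(59)=831820, p(60)=966467, p(61)=1121505, p(62)=1300156, p(63)=1505499, p(64)=1741630, p(65)=2012558, p(66)=2323520, p(67)=2679689, p(68)=3087735, p(69)=3554345, p(70)=4087968, p(71)=4697205, p(72)=5392783, p(73)=6185689, p(74)=7089500, p(75)=8118264, p(76)=9289091, p(77)=10619863, p(78)=12132164, p(79)=13848650, p(80)=15796476, p(81)=18004327, p(82)=20506255, p(83)=23338469, p(84)=26543660, p(85)=30167357, p(86)=34262962, p(87)=38887673, p(88)=44108109, p(89)=49995925, p(90)=56634173, p(91)=64112359, p(92)=72533807, p(93)=82010177.
Final step: p(94) = p(93) + p(92) - p(89) - p(87) + p(82) + p(79) - p(72) - p(68) + p(59) + p(54) - p(43) - p(37) + p(24) + p(17) - p(2)
= 82010177 + 72533807 - 49995925 - 38887673 + 20506255 + 13848650 - 5392783 - 3087735 + 831820 + 386155 - 63261 - 21637 + 1575 + 297 - 2
= 92669720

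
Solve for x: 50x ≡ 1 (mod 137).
74

gcd(50, 137) = 1, so the inverse exists.
Extended Euclidean algorithm on (137, 50):
137 = 2 × 50 + 37  ⟹  37 = (1)·137 + (-2)·50
50 = 1 × 37 + 13  ⟹  13 = (-1)·137 + (3)·50
37 = 2 × 13 + 11  ⟹  11 = (3)·137 + (-8)·50
13 = 1 × 11 + 2  ⟹  2 = (-4)·137 + (11)·50
11 = 5 × 2 + 1  ⟹  1 = (23)·137 + (-63)·50
So (-63)·50 ≡ 1 (mod 137), i.e. 50^(-1) ≡ -63 ≡ 74 (mod 137).
Check: 50 × 74 = 3700 ≡ 1 (mod 137)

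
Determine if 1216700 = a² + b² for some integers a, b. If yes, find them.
Not possible

Factorization: 1216700 = 2^2 × 5^2 × 23^3
By Fermat: n is sum of two squares iff every prime p ≡ 3 (mod 4) appears to even power.
Prime(s) ≡ 3 (mod 4) with odd exponent: [(23, 3)]
Therefore 1216700 cannot be expressed as a² + b².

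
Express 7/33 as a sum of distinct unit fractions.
1/5 + 1/83 + 1/13695

Greedy algorithm:
7/33: ceiling(33/7) = 5, use 1/5
2/165: ceiling(165/2) = 83, use 1/83
1/13695: ceiling(13695/1) = 13695, use 1/13695
Result: 7/33 = 1/5 + 1/83 + 1/13695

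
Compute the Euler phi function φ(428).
212

428 = 2^2 × 107
φ(n) = n × ∏(1 - 1/p) for each prime p dividing n
φ(428) = 428 × (1 - 1/2) × (1 - 1/107) = 212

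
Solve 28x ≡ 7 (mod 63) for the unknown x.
x ≡ 7 (mod 9)

gcd(28, 63) = 7, which divides 7, so solutions exist.
Divide through by 7: 4x ≡ 1 (mod 9).
Find 4^(-1) mod 9 by the extended Euclidean algorithm:
9 = 2 × 4 + 1  ⟹  1 = (1)·9 + (-2)·4
So (-2)·4 ≡ 1 (mod 9), i.e. 4^(-1) ≡ -2 ≡ 7 (mod 9).
x ≡ 7 × 1 = 7 ≡ 7 (mod 9).
Check: 28 × 7 = 196 ≡ 7 (mod 63).
x ≡ 7 (mod 9), giving 7 solutions mod 63.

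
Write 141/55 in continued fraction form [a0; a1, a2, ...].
[2; 1, 1, 3, 2, 3]

Euclidean algorithm steps:
141 = 2 × 55 + 31
55 = 1 × 31 + 24
31 = 1 × 24 + 7
24 = 3 × 7 + 3
7 = 2 × 3 + 1
3 = 3 × 1 + 0
Continued fraction: [2; 1, 1, 3, 2, 3]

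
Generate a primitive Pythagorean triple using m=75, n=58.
(2261, 8700, 8989)

Euclid's formula: a = m² - n², b = 2mn, c = m² + n²
m = 75, n = 58
a = 75² - 58² = 5625 - 3364 = 2261
b = 2 × 75 × 58 = 8700
c = 75² + 58² = 5625 + 3364 = 8989
Verification: 2261² + 8700² = 5112121 + 75690000 = 80802121 = 8989² ✓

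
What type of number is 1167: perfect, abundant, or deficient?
deficient

Proper divisors of 1167: sum = 1 + 3 + 389 = 393
Since 393 < 1167, 1167 is deficient.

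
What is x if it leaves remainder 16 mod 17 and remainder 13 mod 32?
237

Using Chinese Remainder Theorem:
M = 17 × 32 = 544
M1 = 32, M2 = 17
y1 = 32^(-1) mod 17 = 8
y2 = 17^(-1) mod 32 = 17
x = (16×32×8 + 13×17×17) mod 544 = 237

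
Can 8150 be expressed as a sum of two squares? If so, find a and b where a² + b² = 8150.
Not possible

Factorization: 8150 = 2 × 5^2 × 163
By Fermat: n is sum of two squares iff every prime p ≡ 3 (mod 4) appears to even power.
Prime(s) ≡ 3 (mod 4) with odd exponent: [(163, 1)]
Therefore 8150 cannot be expressed as a² + b².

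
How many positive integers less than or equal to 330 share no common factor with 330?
80

330 = 2 × 3 × 5 × 11
φ(n) = n × ∏(1 - 1/p) for each prime p dividing n
φ(330) = 330 × (1 - 1/2) × (1 - 1/3) × (1 - 1/5) × (1 - 1/11) = 80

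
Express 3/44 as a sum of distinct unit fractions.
1/15 + 1/660

Greedy algorithm:
3/44: ceiling(44/3) = 15, use 1/15
1/660: ceiling(660/1) = 660, use 1/660
Result: 3/44 = 1/15 + 1/660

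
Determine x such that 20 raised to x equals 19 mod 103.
88

Baby-step giant-step with step n = ⌈√103⌉ = 11.
Baby steps 20^j mod 103 (j:value) for j=0..10: 0:1, 1:20, 2:91, 3:69, 4:41, 5:99, 6:23, 7:48, 8:33, 9:42, 10:16.
Giant-step multiplier: 20^(-11) ≡ 20^(102-11) = 20^91 ≡ 75 (mod 103).
Giant steps γ_i = 19·75^i mod 103: γ_0=19, γ_1=86, γ_2=64, γ_3=62, γ_4=15, γ_5=95, γ_6=18, γ_7=11, γ_8=1 (in table at j=0).
x = i·n + j = 8·11 + 0 = 88.
Check: 20^88 ≡ 19 (mod 103).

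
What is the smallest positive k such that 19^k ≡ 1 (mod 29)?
28

29 is prime, so ord(19) divides φ(29) = 28.
Divisors of 28: 1, 2, 4, 7, 14, 28.
Repeated squaring: 19^1 ≡ 19, 19^2 ≡ 13, 19^4 ≡ 24, 19^8 ≡ 25, 19^16 ≡ 16 (mod 29).
Test 19^d mod 29 for each divisor d in increasing order:
19^1 ≡ 19
19^2 ≡ 13
19^4 ≡ 24
19^7 = 19^4·19^2·19^1 ≡ 12
19^14 = 19^8·19^4·19^2 ≡ 28
19^28 = 19^16·19^8·19^4 ≡ 1  ← first divisor giving 1
The order is 28.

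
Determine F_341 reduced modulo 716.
73

Matrix identity: Q^n = [[F_(n+1), F_n], [F_n, F_(n-1)]] with Q = [[1,1],[1,0]].
n = 341 = 101010101₂. Square-and-multiply, entries mod 716:
Q^1 = [[1,1],[1,0]]
Q^2 = (Q^1)² = [[2,1],[1,1]]
Q^5 = (Q^2)²·Q = [[8,5],[5,3]]
Q^10 = (Q^5)² = [[89,55],[55,34]]
Q^21 = (Q^10)²·Q = [[527,206],[206,321]]
Q^42 = (Q^21)² = [[113,700],[700,129]]
Q^85 = (Q^42)²·Q = [[561,137],[137,424]]
Q^170 = (Q^85)² = [[550,337],[337,213]]
Q^341 = (Q^170)²·Q = [[160,73],[73,87]]
F_341 mod 716 = Q^341[0][1] = 73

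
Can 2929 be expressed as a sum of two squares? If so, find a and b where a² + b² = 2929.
15² + 52² (a=15, b=52)

Factorization: 2929 = 29 × 101
By Fermat: n is sum of two squares iff every prime p ≡ 3 (mod 4) appears to even power.
All primes ≡ 3 (mod 4) appear to even power.
Search a = 0, 1, 2, … for 2929 - a² a perfect square: first hit at a = 15: 2929 - 225 = 2704 = 52².
2929 = 15² + 52² = 225 + 2704 ✓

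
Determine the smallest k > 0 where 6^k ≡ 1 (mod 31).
6

31 is prime, so ord(6) divides φ(31) = 30.
Divisors of 30: 1, 2, 3, 5, 6, 10, 15, 30.
Repeated squaring: 6^1 ≡ 6, 6^2 ≡ 5, 6^4 ≡ 25, 6^8 ≡ 5, 6^16 ≡ 25 (mod 31).
Test 6^d mod 31 for each divisor d in increasing order:
6^1 ≡ 6
6^2 ≡ 5
6^3 = 6^2·6^1 ≡ 30
6^5 = 6^4·6^1 ≡ 26
6^6 = 6^4·6^2 ≡ 1  ← first divisor giving 1
The order is 6.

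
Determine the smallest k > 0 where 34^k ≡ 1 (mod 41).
40

41 is prime, so ord(34) divides φ(41) = 40.
Divisors of 40: 1, 2, 4, 5, 8, 10, 20, 40.
Repeated squaring: 34^1 ≡ 34, 34^2 ≡ 8, 34^4 ≡ 23, 34^8 ≡ 37, 34^16 ≡ 16, 34^32 ≡ 10 (mod 41).
Test 34^d mod 41 for each divisor d in increasing order:
34^1 ≡ 34
34^2 ≡ 8
34^4 ≡ 23
34^5 = 34^4·34^1 ≡ 3
34^8 ≡ 37
34^10 = 34^8·34^2 ≡ 9
34^20 = 34^16·34^4 ≡ 40
34^40 = 34^32·34^8 ≡ 1  ← first divisor giving 1
The order is 40.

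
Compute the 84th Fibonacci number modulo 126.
108

Matrix identity: Q^n = [[F_(n+1), F_n], [F_n, F_(n-1)]] with Q = [[1,1],[1,0]].
n = 84 = 1010100₂. Square-and-multiply, entries mod 126:
Q^1 = [[1,1],[1,0]]
Q^2 = (Q^1)² = [[2,1],[1,1]]
Q^5 = (Q^2)²·Q = [[8,5],[5,3]]
Q^10 = (Q^5)² = [[89,55],[55,34]]
Q^21 = (Q^10)²·Q = [[71,110],[110,87]]
Q^42 = (Q^21)² = [[5,118],[118,13]]
Q^84 = (Q^42)² = [[89,108],[108,107]]
F_84 mod 126 = Q^84[0][1] = 108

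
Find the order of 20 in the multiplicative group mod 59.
29

59 is prime, so ord(20) divides φ(59) = 58.
Divisors of 58: 1, 2, 29, 58.
Repeated squaring: 20^1 ≡ 20, 20^2 ≡ 46, 20^4 ≡ 51, 20^8 ≡ 5, 20^16 ≡ 25, 20^32 ≡ 35 (mod 59).
Test 20^d mod 59 for each divisor d in increasing order:
20^1 ≡ 20
20^2 ≡ 46
20^29 = 20^16·20^8·20^4·20^1 ≡ 1  ← first divisor giving 1
The order is 29.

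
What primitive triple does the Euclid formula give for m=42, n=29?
(923, 2436, 2605)

Euclid's formula: a = m² - n², b = 2mn, c = m² + n²
m = 42, n = 29
a = 42² - 29² = 1764 - 841 = 923
b = 2 × 42 × 29 = 2436
c = 42² + 29² = 1764 + 841 = 2605
Verification: 923² + 2436² = 851929 + 5934096 = 6786025 = 2605² ✓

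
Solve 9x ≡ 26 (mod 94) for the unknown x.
x ≡ 76 (mod 94)

gcd(9, 94) = 1, which divides 26, so solutions exist.
Find 9^(-1) mod 94 by the extended Euclidean algorithm:
94 = 10 × 9 + 4  ⟹  4 = (1)·94 + (-10)·9
9 = 2 × 4 + 1  ⟹  1 = (-2)·94 + (21)·9
So (21)·9 ≡ 1 (mod 94), i.e. 9^(-1) ≡ 21 (mod 94).
x ≡ 21 × 26 = 546 ≡ 76 (mod 94).
Check: 9 × 76 = 684 ≡ 26 (mod 94).
Unique solution: x ≡ 76 (mod 94)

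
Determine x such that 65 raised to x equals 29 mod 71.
24

Baby-step giant-step with step n = ⌈√71⌉ = 9.
Baby steps 65^j mod 71 (j:value) for j=0..8: 0:1, 1:65, 2:36, 3:68, 4:18, 5:34, 6:9, 7:17, 8:40.
Giant-step multiplier: 65^(-9) ≡ 65^(70-9) = 65^61 ≡ 21 (mod 71).
Giant steps γ_i = 29·21^i mod 71: γ_0=29, γ_1=41, γ_2=9 (in table at j=6).
x = i·n + j = 2·9 + 6 = 24.
Check: 65^24 ≡ 29 (mod 71).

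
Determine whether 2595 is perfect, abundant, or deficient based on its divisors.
deficient

Proper divisors of 2595: sum = 1 + 3 + 5 + 15 + 173 + 519 + 865 = 1581
Since 1581 < 2595, 2595 is deficient.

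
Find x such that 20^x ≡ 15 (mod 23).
21

Baby-step giant-step with step n = ⌈√23⌉ = 5.
Baby steps 20^j mod 23 (j:value) for j=0..4: 0:1, 1:20, 2:9, 3:19, 4:12.
Giant-step multiplier: 20^(-5) ≡ 20^(22-5) = 20^17 ≡ 7 (mod 23).
Giant steps γ_i = 15·7^i mod 23: γ_0=15, γ_1=13, γ_2=22, γ_3=16, γ_4=20 (in table at j=1).
x = i·n + j = 4·5 + 1 = 21.
Check: 20^21 ≡ 15 (mod 23).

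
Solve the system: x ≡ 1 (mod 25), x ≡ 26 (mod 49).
26

Using Chinese Remainder Theorem:
M = 25 × 49 = 1225
M1 = 49, M2 = 25
y1 = 49^(-1) mod 25 = 24
y2 = 25^(-1) mod 49 = 2
x = (1×49×24 + 26×25×2) mod 1225 = 26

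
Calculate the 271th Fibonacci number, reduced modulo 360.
229

Matrix identity: Q^n = [[F_(n+1), F_n], [F_n, F_(n-1)]] with Q = [[1,1],[1,0]].
n = 271 = 100001111₂. Square-and-multiply, entries mod 360:
Q^1 = [[1,1],[1,0]]
Q^2 = (Q^1)² = [[2,1],[1,1]]
Q^4 = (Q^2)² = [[5,3],[3,2]]
Q^8 = (Q^4)² = [[34,21],[21,13]]
Q^16 = (Q^8)² = [[157,267],[267,250]]
Q^33 = (Q^16)²·Q = [[127,178],[178,309]]
Q^67 = (Q^33)²·Q = [[141,293],[293,208]]
Q^135 = (Q^67)²·Q = [[267,250],[250,17]]
Q^271 = (Q^135)²·Q = [[309,229],[229,80]]
F_271 mod 360 = Q^271[0][1] = 229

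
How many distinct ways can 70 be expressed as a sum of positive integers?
4087968

p(n) counts ways to write n as a sum of positive integers (order ignored).
Euler's pentagonal recurrence: p(k) = p(k-1) + p(k-2) - p(k-5) - p(k-7) + p(k-12) + p(k-15) - ... (offsets j(3j∓1)/2, signs ++--, p(0)=1, p(<0)=0).
DP table for k = 0..69: p(0)=1, p(1)=1, p(2)=2, p(3)=3, p(4)=5, p(5)=7, p(6)=11, p(7)=15, p(8)=22, p(9)=30, p(10)=42, p(11)=56, p(12)=77, p(13)=101, p(14)=135, p(15)=176, p(16)=231, p(17)=297, p(18)=385, p(19)=490, p(20)=627, p(21)=792, p(22)=1002, p(23)=1255, p(24)=1575, p(25)=1958, p(26)=2436, p(27)=3010, p(28)=3718, p(29)=4565, p(30)=5604, p(31)=6842, p(32)=8349, p(33)=10143, p(34)=12310, p(35)=14883, p(36)=17977, p(37)=21637, p(38)=26015, p(39)=31185, p(40)=37338, p(41)=44583, p(42)=53174, p(43)=63261, p(44)=75175, p(45)=89134, p(46)=105558, p(47)=124754, p(48)=147273, p(49)=173525, p(50)=204226, p(51)=239943, p(52)=281589, p(53)=329931, p(54)=386155, p(55)=451276, p(56)=526823, p(57)=614154, p(58)=715220, p(59)=831820, p(60)=966467, p(61)=1121505, p(62)=1300156, p(63)=1505499, p(64)=1741630, p(65)=2012558, p(66)=2323520, p(67)=2679689, p(68)=3087735, p(69)=3554345.
Final step: p(70) = p(69) + p(68) - p(65) - p(63) + p(58) + p(55) - p(48) - p(44) + p(35) + p(30) - p(19) - p(13) + p(0)
= 3554345 + 3087735 - 2012558 - 1505499 + 715220 + 451276 - 147273 - 75175 + 14883 + 5604 - 490 - 101 + 1
= 4087968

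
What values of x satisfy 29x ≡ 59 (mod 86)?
x ≡ 5 (mod 86)

gcd(29, 86) = 1, which divides 59, so solutions exist.
Find 29^(-1) mod 86 by the extended Euclidean algorithm:
86 = 2 × 29 + 28  ⟹  28 = (1)·86 + (-2)·29
29 = 1 × 28 + 1  ⟹  1 = (-1)·86 + (3)·29
So (3)·29 ≡ 1 (mod 86), i.e. 29^(-1) ≡ 3 (mod 86).
x ≡ 3 × 59 = 177 ≡ 5 (mod 86).
Check: 29 × 5 = 145 ≡ 59 (mod 86).
Unique solution: x ≡ 5 (mod 86)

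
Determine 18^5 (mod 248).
56

Repeated squaring. Binary of 5 = 101.
18^1 ≡ 18 (mod 248); 18^2 ≡ 76 (mod 248); 18^4 ≡ 72 (mod 248)
18^5 = 18^1 × 18^4 ≡ 56 (mod 248)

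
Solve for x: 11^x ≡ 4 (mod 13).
2

Baby-step giant-step with step n = ⌈√13⌉ = 4.
Baby steps 11^j mod 13 (j:value) for j=0..3: 0:1, 1:11, 2:4, 3:5.
h = 4 is already in the table at j=2, so x = 2.
Check: 11^2 ≡ 4 (mod 13).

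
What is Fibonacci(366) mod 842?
144

Matrix identity: Q^n = [[F_(n+1), F_n], [F_n, F_(n-1)]] with Q = [[1,1],[1,0]].
n = 366 = 101101110₂. Square-and-multiply, entries mod 842:
Q^1 = [[1,1],[1,0]]
Q^2 = (Q^1)² = [[2,1],[1,1]]
Q^5 = (Q^2)²·Q = [[8,5],[5,3]]
Q^11 = (Q^5)²·Q = [[144,89],[89,55]]
Q^22 = (Q^11)² = [[29,29],[29,0]]
Q^45 = (Q^22)²·Q = [[839,840],[840,841]]
Q^91 = (Q^45)²·Q = [[21,13],[13,8]]
Q^183 = (Q^91)²·Q = [[145,610],[610,377]]
Q^366 = (Q^183)² = [[753,144],[144,609]]
F_366 mod 842 = Q^366[0][1] = 144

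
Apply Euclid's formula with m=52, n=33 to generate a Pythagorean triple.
(1615, 3432, 3793)

Euclid's formula: a = m² - n², b = 2mn, c = m² + n²
m = 52, n = 33
a = 52² - 33² = 2704 - 1089 = 1615
b = 2 × 52 × 33 = 3432
c = 52² + 33² = 2704 + 1089 = 3793
Verification: 1615² + 3432² = 2608225 + 11778624 = 14386849 = 3793² ✓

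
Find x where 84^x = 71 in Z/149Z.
65

Baby-step giant-step with step n = ⌈√149⌉ = 13.
Baby steps 84^j mod 149 (j:value) for j=0..12: 0:1, 1:84, 2:53, 3:131, 4:127, 5:89, 6:26, 7:98, 8:37, 9:128, 10:24, 11:79, 12:80.
Giant-step multiplier: 84^(-13) ≡ 84^(148-13) = 84^135 ≡ 10 (mod 149).
Giant steps γ_i = 71·10^i mod 149: γ_0=71, γ_1=114, γ_2=97, γ_3=76, γ_4=15, γ_5=1 (in table at j=0).
x = i·n + j = 5·13 + 0 = 65.
Check: 84^65 ≡ 71 (mod 149).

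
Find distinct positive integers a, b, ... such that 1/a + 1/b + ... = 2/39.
1/20 + 1/780

Greedy algorithm:
2/39: ceiling(39/2) = 20, use 1/20
1/780: ceiling(780/1) = 780, use 1/780
Result: 2/39 = 1/20 + 1/780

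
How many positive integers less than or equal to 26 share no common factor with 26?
12

26 = 2 × 13
φ(n) = n × ∏(1 - 1/p) for each prime p dividing n
φ(26) = 26 × (1 - 1/2) × (1 - 1/13) = 12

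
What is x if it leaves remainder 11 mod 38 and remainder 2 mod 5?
87

Using Chinese Remainder Theorem:
M = 38 × 5 = 190
M1 = 5, M2 = 38
y1 = 5^(-1) mod 38 = 23
y2 = 38^(-1) mod 5 = 2
x = (11×5×23 + 2×38×2) mod 190 = 87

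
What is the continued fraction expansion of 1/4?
[0; 4]

Euclidean algorithm steps:
1 = 0 × 4 + 1
4 = 4 × 1 + 0
Continued fraction: [0; 4]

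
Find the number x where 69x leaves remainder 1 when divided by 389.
327

gcd(69, 389) = 1, so the inverse exists.
Extended Euclidean algorithm on (389, 69):
389 = 5 × 69 + 44  ⟹  44 = (1)·389 + (-5)·69
69 = 1 × 44 + 25  ⟹  25 = (-1)·389 + (6)·69
44 = 1 × 25 + 19  ⟹  19 = (2)·389 + (-11)·69
25 = 1 × 19 + 6  ⟹  6 = (-3)·389 + (17)·69
19 = 3 × 6 + 1  ⟹  1 = (11)·389 + (-62)·69
So (-62)·69 ≡ 1 (mod 389), i.e. 69^(-1) ≡ -62 ≡ 327 (mod 389).
Check: 69 × 327 = 22563 ≡ 1 (mod 389)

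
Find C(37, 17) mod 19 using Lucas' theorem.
18

Using Lucas' theorem:
Write n=37 and k=17 in base 19:
n in base 19: [1, 18]
k in base 19: [0, 17]
C(37,17) mod 19 = ∏ C(n_i, k_i) mod 19
Digit binomials (mod 19): C(1,0) = 1; C(18,17) = 18
Product: 1 × 18 = 18 ≡ 18 (mod 19)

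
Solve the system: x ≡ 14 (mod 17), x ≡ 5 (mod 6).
65

Using Chinese Remainder Theorem:
M = 17 × 6 = 102
M1 = 6, M2 = 17
y1 = 6^(-1) mod 17 = 3
y2 = 17^(-1) mod 6 = 5
x = (14×6×3 + 5×17×5) mod 102 = 65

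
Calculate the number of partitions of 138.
12292341831

p(n) counts ways to write n as a sum of positive integers (order ignored).
Euler's pentagonal recurrence: p(k) = p(k-1) + p(k-2) - p(k-5) - p(k-7) + p(k-12) + p(k-15) - ... (offsets j(3j∓1)/2, signs ++--, p(0)=1, p(<0)=0).
DP table for k = 0..137: p(0)=1, p(1)=1, p(2)=2, p(3)=3, p(4)=5, p(5)=7, p(6)=11, p(7)=15, p(8)=22, p(9)=30, p(10)=42, p(11)=56, p(12)=77, p(13)=101, p(14)=135, p(15)=176, p(16)=231, p(17)=297, p(18)=385, p(19)=490, p(20)=627, p(21)=792, p(22)=1002, p(23)=1255, p(24)=1575, p(25)=1958, p(26)=2436, p(27)=3010, p(28)=3718, p(29)=4565, p(30)=5604, p(31)=6842, p(32)=8349, p(33)=10143, p(34)=12310, p(35)=14883, p(36)=17977, p(37)=21637, p(38)=26015, p(39)=31185, p(40)=37338, p(41)=44583, p(42)=53174, p(43)=63261, p(44)=75175, p(45)=89134, p(46)=105558, p(47)=124754, p(48)=147273, p(49)=173525, p(50)=204226, p(51)=239943, p(52)=281589, p(53)=329931, p(54)=386155, p(55)=451276, p(56)=526823, p(57)=614154, p(58)=715220, p(59)=831820, p(60)=966467, p(61)=1121505, p(62)=1300156, p(63)=1505499, p(64)=1741630, p(65)=2012558, p(66)=2323520, p(67)=2679689, p(68)=3087735, p(69)=3554345, p(70)=4087968, p(71)=4697205, p(72)=5392783, p(73)=6185689, p(74)=7089500, p(75)=8118264, p(76)=9289091, p(77)=10619863, p(78)=12132164, p(79)=13848650, p(80)=15796476, p(81)=18004327, p(82)=20506255, p(83)=23338469, p(84)=26543660, p(85)=30167357, p(86)=34262962, p(87)=38887673, p(88)=44108109, p(89)=49995925, p(90)=56634173, p(91)=64112359, p(92)=72533807, p(93)=82010177, p(94)=92669720, p(95)=104651419, p(96)=118114304, p(97)=133230930, p(98)=150198136, p(99)=169229875, p(100)=190569292, p(101)=214481126, p(102)=241265379, p(103)=271248950, p(104)=304801365, p(105)=342325709, p(106)=384276336, p(107)=431149389, p(108)=483502844, p(109)=541946240, p(110)=607163746, p(111)=679903203, p(112)=761002156, p(113)=851376628, p(114)=952050665, p(115)=1064144451, p(116)=1188908248, p(117)=1327710076, p(118)=1482074143, p(119)=1653668665, p(120)=1844349560, p(121)=2056148051, p(122)=2291320912, p(123)=2552338241, p(124)=2841940500, p(125)=3163127352, p(126)=3519222692, p(127)=3913864295, p(128)=4351078600, p(129)=4835271870, p(130)=5371315400, p(131)=5964539504, p(132)=6620830889, p(133)=7346629512, p(134)=8149040695, p(135)=9035836076, p(136)=10015581680, p(137)=11097645016.
Final step: p(138) = p(137) + p(136) - p(133) - p(131) + p(126) + p(123) - p(116) - p(112) + p(103) + p(98) - p(87) - p(81) + p(68) + p(61) - p(46) - p(38) + p(21) + p(12)
= 11097645016 + 10015581680 - 7346629512 - 5964539504 + 3519222692 + 2552338241 - 1188908248 - 761002156 + 271248950 + 150198136 - 38887673 - 18004327 + 3087735 + 1121505 - 105558 - 26015 + 792 + 77
= 12292341831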